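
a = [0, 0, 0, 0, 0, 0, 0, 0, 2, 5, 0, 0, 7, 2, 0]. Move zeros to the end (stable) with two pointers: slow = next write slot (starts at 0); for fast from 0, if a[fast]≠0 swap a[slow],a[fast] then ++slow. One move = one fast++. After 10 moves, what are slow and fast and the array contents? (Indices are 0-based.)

slow=2, fast=10, a=[2, 5, 0, 0, 0, 0, 0, 0, 0, 0, 0, 0, 7, 2, 0]

(s=0,f=0) a[fast]=0 → fast++
(s=0,f=1) a[fast]=0 → fast++
(s=0,f=2) a[fast]=0 → fast++
(s=0,f=3) a[fast]=0 → fast++
(s=0,f=4) a[fast]=0 → fast++
(s=0,f=5) a[fast]=0 → fast++
(s=0,f=6) a[fast]=0 → fast++
(s=0,f=7) a[fast]=0 → fast++
(s=0,f=8) a[fast]=2≠0 swap→a[0]=2 → slow++,fast++
(s=1,f=9) a[fast]=5≠0 swap→a[1]=5 → slow++,fast++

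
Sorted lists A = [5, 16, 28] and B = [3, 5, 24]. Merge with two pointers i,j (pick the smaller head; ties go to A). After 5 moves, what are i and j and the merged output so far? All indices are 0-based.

i=0 j=0: A[i]=5>B[j]=3 take 3, j++
i=0 j=1: A[i]=5<=B[j]=5 take 5, i++
i=1 j=1: A[i]=16>B[j]=5 take 5, j++
i=1 j=2: A[i]=16<=B[j]=24 take 16, i++
i=2 j=2: A[i]=28>B[j]=24 take 24, j++

i=2, j=3, merged so far=[3, 5, 5, 16, 24]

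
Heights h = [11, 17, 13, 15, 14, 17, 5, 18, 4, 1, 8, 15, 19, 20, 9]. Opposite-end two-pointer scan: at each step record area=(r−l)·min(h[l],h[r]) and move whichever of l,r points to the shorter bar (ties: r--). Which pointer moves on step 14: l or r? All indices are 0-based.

l

l=0 r=14: min(11,9)*14=126 best=126 *, r--
l=0 r=13: min(11,20)*13=143 best=143 *, l++
l=1 r=13: min(17,20)*12=204 best=204 *, l++
l=2 r=13: min(13,20)*11=143 best=204, l++
l=3 r=13: min(15,20)*10=150 best=204, l++
l=4 r=13: min(14,20)*9=126 best=204, l++
l=5 r=13: min(17,20)*8=136 best=204, l++
l=6 r=13: min(5,20)*7=35 best=204, l++
l=7 r=13: min(18,20)*6=108 best=204, l++
l=8 r=13: min(4,20)*5=20 best=204, l++
l=9 r=13: min(1,20)*4=4 best=204, l++
l=10 r=13: min(8,20)*3=24 best=204, l++
l=11 r=13: min(15,20)*2=30 best=204, l++
l=12 r=13: min(19,20)*1=19 best=204, l++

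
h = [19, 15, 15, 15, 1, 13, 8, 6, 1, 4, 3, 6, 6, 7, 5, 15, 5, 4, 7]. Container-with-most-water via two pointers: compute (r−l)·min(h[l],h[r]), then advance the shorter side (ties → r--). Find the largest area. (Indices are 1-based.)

l=1 r=19: min(19,7)*18=126 best=126 *, r--
l=1 r=18: min(19,4)*17=68 best=126, r--
l=1 r=17: min(19,5)*16=80 best=126, r--
l=1 r=16: min(19,15)*15=225 best=225 *, r--
l=1 r=15: min(19,5)*14=70 best=225, r--
l=1 r=14: min(19,7)*13=91 best=225, r--
l=1 r=13: min(19,6)*12=72 best=225, r--
l=1 r=12: min(19,6)*11=66 best=225, r--
l=1 r=11: min(19,3)*10=30 best=225, r--
l=1 r=10: min(19,4)*9=36 best=225, r--
l=1 r=9: min(19,1)*8=8 best=225, r--
l=1 r=8: min(19,6)*7=42 best=225, r--
l=1 r=7: min(19,8)*6=48 best=225, r--
l=1 r=6: min(19,13)*5=65 best=225, r--
l=1 r=5: min(19,1)*4=4 best=225, r--
l=1 r=4: min(19,15)*3=45 best=225, r--
l=1 r=3: min(19,15)*2=30 best=225, r--
l=1 r=2: min(19,15)*1=15 best=225, r--

max area = 225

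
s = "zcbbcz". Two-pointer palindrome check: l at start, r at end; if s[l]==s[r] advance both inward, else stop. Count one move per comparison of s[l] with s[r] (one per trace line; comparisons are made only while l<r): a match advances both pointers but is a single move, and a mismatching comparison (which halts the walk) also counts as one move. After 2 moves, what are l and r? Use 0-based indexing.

l=0 r=5: 'z'=='z', l++,r--
l=1 r=4: 'c'=='c', l++,r--

l=2, r=3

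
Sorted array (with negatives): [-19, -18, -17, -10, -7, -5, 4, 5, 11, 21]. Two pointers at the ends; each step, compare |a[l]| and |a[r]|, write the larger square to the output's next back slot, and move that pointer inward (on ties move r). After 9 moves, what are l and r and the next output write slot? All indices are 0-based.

l=6, r=6, next write slot=0

[0,9] |-19|<=|21| out[9]=441 → r--
[0,8] |-19|>|11| out[8]=361 → l++
[1,8] |-18|>|11| out[7]=324 → l++
[2,8] |-17|>|11| out[6]=289 → l++
[3,8] |-10|<=|11| out[5]=121 → r--
[3,7] |-10|>|5| out[4]=100 → l++
[4,7] |-7|>|5| out[3]=49 → l++
[5,7] |-5|<=|5| out[2]=25 → r--
[5,6] |-5|>|4| out[1]=25 → l++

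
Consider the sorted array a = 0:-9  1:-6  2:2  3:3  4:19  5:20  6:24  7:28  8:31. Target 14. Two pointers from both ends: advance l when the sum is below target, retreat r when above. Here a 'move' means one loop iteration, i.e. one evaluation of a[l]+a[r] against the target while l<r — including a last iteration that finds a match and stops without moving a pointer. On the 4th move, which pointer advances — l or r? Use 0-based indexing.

l=0 r=8: -9+31=22 >14, r--
l=0 r=7: -9+28=19 >14, r--
l=0 r=6: -9+24=15 >14, r--
l=0 r=5: -9+20=11 <14, l++

l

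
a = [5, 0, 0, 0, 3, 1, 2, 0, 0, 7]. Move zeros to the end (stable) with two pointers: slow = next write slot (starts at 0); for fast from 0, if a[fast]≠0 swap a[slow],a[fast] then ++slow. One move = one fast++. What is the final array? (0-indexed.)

(s=0,f=0) a[fast]=5≠0 swap→a[0]=5 → slow++,fast++
(s=1,f=1) a[fast]=0 → fast++
(s=1,f=2) a[fast]=0 → fast++
(s=1,f=3) a[fast]=0 → fast++
(s=1,f=4) a[fast]=3≠0 swap→a[1]=3 → slow++,fast++
(s=2,f=5) a[fast]=1≠0 swap→a[2]=1 → slow++,fast++
(s=3,f=6) a[fast]=2≠0 swap→a[3]=2 → slow++,fast++
(s=4,f=7) a[fast]=0 → fast++
(s=4,f=8) a[fast]=0 → fast++
(s=4,f=9) a[fast]=7≠0 swap→a[4]=7 → slow++,fast++

[5, 3, 1, 2, 7, 0, 0, 0, 0, 0]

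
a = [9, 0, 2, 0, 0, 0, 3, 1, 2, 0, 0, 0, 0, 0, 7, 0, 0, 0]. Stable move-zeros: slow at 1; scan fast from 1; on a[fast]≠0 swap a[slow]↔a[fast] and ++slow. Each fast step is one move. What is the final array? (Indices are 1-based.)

slow=1 fast=1: a[fast]=9≠0 swap→a[1]=9, slow++,fast++
slow=2 fast=2: a[fast]=0, fast++
slow=2 fast=3: a[fast]=2≠0 swap→a[2]=2, slow++,fast++
slow=3 fast=4: a[fast]=0, fast++
slow=3 fast=5: a[fast]=0, fast++
slow=3 fast=6: a[fast]=0, fast++
slow=3 fast=7: a[fast]=3≠0 swap→a[3]=3, slow++,fast++
slow=4 fast=8: a[fast]=1≠0 swap→a[4]=1, slow++,fast++
slow=5 fast=9: a[fast]=2≠0 swap→a[5]=2, slow++,fast++
slow=6 fast=10: a[fast]=0, fast++
slow=6 fast=11: a[fast]=0, fast++
slow=6 fast=12: a[fast]=0, fast++
slow=6 fast=13: a[fast]=0, fast++
slow=6 fast=14: a[fast]=0, fast++
slow=6 fast=15: a[fast]=7≠0 swap→a[6]=7, slow++,fast++
slow=7 fast=16: a[fast]=0, fast++
slow=7 fast=17: a[fast]=0, fast++
slow=7 fast=18: a[fast]=0, fast++

[9, 2, 3, 1, 2, 7, 0, 0, 0, 0, 0, 0, 0, 0, 0, 0, 0, 0]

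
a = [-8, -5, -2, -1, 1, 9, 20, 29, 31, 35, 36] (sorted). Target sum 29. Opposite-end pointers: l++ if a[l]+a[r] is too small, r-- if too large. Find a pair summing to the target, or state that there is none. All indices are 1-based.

[1,11] -8+36=28 <29 → l++
[2,11] -5+36=31 >29 → r--
[2,10] -5+35=30 >29 → r--
[2,9] -5+31=26 <29 → l++
[3,9] -2+31=29 → found

(-2, 31)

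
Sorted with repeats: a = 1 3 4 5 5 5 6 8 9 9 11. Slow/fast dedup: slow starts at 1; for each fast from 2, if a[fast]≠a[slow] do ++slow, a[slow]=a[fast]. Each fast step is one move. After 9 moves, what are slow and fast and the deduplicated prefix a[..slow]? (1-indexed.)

slow=7, fast=11, prefix=[1, 3, 4, 5, 6, 8, 9]

(s=1,f=2) a[fast]=3≠a[slow]=1 write a[2]=3 → slow++,fast++
(s=2,f=3) a[fast]=4≠a[slow]=3 write a[3]=4 → slow++,fast++
(s=3,f=4) a[fast]=5≠a[slow]=4 write a[4]=5 → slow++,fast++
(s=4,f=5) a[fast]=5=a[slow] dup → fast++
(s=4,f=6) a[fast]=5=a[slow] dup → fast++
(s=4,f=7) a[fast]=6≠a[slow]=5 write a[5]=6 → slow++,fast++
(s=5,f=8) a[fast]=8≠a[slow]=6 write a[6]=8 → slow++,fast++
(s=6,f=9) a[fast]=9≠a[slow]=8 write a[7]=9 → slow++,fast++
(s=7,f=10) a[fast]=9=a[slow] dup → fast++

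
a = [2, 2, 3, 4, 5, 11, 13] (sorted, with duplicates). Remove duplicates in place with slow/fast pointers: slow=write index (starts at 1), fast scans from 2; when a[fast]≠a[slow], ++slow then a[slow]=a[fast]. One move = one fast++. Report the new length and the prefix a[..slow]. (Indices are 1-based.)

slow=1 fast=2: a[fast]=2=a[slow] dup, fast++
slow=1 fast=3: a[fast]=3≠a[slow]=2 write a[2]=3, slow++,fast++
slow=2 fast=4: a[fast]=4≠a[slow]=3 write a[3]=4, slow++,fast++
slow=3 fast=5: a[fast]=5≠a[slow]=4 write a[4]=5, slow++,fast++
slow=4 fast=6: a[fast]=11≠a[slow]=5 write a[5]=11, slow++,fast++
slow=5 fast=7: a[fast]=13≠a[slow]=11 write a[6]=13, slow++,fast++

length 6; prefix = [2, 3, 4, 5, 11, 13]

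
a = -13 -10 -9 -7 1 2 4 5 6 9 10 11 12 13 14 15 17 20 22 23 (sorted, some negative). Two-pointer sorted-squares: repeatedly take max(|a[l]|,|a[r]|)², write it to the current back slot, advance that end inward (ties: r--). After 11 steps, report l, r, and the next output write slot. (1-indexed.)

l=2, r=10, next write slot=9

l=1 r=20: |-13|<=|23| out[20]=529, r--
l=1 r=19: |-13|<=|22| out[19]=484, r--
l=1 r=18: |-13|<=|20| out[18]=400, r--
l=1 r=17: |-13|<=|17| out[17]=289, r--
l=1 r=16: |-13|<=|15| out[16]=225, r--
l=1 r=15: |-13|<=|14| out[15]=196, r--
l=1 r=14: |-13|<=|13| out[14]=169, r--
l=1 r=13: |-13|>|12| out[13]=169, l++
l=2 r=13: |-10|<=|12| out[12]=144, r--
l=2 r=12: |-10|<=|11| out[11]=121, r--
l=2 r=11: |-10|<=|10| out[10]=100, r--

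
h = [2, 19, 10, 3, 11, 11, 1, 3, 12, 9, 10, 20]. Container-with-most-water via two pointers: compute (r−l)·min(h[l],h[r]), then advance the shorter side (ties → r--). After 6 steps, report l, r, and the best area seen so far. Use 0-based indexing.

l=0 r=11: min(2,20)*11=22 best=22 *, l++
l=1 r=11: min(19,20)*10=190 best=190 *, l++
l=2 r=11: min(10,20)*9=90 best=190, l++
l=3 r=11: min(3,20)*8=24 best=190, l++
l=4 r=11: min(11,20)*7=77 best=190, l++
l=5 r=11: min(11,20)*6=66 best=190, l++

l=6, r=11, best area=190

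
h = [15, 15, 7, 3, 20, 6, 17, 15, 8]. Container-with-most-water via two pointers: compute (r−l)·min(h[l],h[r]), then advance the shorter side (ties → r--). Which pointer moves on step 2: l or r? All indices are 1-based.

[1,9] min(15,8)*8=64 best=64 * → r--
[1,8] min(15,15)*7=105 best=105 * → r--

r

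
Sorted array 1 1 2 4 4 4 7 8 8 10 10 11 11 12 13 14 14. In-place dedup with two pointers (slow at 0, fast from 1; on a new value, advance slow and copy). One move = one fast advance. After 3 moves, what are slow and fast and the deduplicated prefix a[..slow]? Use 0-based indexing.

(s=0,f=1) a[fast]=1=a[slow] dup → fast++
(s=0,f=2) a[fast]=2≠a[slow]=1 write a[1]=2 → slow++,fast++
(s=1,f=3) a[fast]=4≠a[slow]=2 write a[2]=4 → slow++,fast++

slow=2, fast=4, prefix=[1, 2, 4]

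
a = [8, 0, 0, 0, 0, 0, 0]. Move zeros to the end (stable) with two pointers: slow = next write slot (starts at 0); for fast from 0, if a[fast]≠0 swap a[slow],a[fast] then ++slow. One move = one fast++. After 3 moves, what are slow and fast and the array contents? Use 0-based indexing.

slow=1, fast=3, a=[8, 0, 0, 0, 0, 0, 0]

slow=0 fast=0: a[fast]=8≠0 swap→a[0]=8, slow++,fast++
slow=1 fast=1: a[fast]=0, fast++
slow=1 fast=2: a[fast]=0, fast++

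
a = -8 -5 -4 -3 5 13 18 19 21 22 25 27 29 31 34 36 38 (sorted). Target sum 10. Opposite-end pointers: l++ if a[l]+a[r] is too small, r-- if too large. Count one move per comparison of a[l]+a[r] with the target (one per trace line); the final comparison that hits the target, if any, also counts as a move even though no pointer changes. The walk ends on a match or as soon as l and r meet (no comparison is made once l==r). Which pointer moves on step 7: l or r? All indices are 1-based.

[1,17] -8+38=30 >10 → r--
[1,16] -8+36=28 >10 → r--
[1,15] -8+34=26 >10 → r--
[1,14] -8+31=23 >10 → r--
[1,13] -8+29=21 >10 → r--
[1,12] -8+27=19 >10 → r--
[1,11] -8+25=17 >10 → r--

r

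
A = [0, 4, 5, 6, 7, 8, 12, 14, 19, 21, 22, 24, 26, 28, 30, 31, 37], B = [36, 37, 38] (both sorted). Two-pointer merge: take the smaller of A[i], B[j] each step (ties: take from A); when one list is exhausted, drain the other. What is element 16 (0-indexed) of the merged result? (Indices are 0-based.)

merged[16] = 36

[i=0,j=0] A[i]=0<=B[j]=36 take 0 → i++
[i=1,j=0] A[i]=4<=B[j]=36 take 4 → i++
[i=2,j=0] A[i]=5<=B[j]=36 take 5 → i++
[i=3,j=0] A[i]=6<=B[j]=36 take 6 → i++
[i=4,j=0] A[i]=7<=B[j]=36 take 7 → i++
[i=5,j=0] A[i]=8<=B[j]=36 take 8 → i++
[i=6,j=0] A[i]=12<=B[j]=36 take 12 → i++
[i=7,j=0] A[i]=14<=B[j]=36 take 14 → i++
[i=8,j=0] A[i]=19<=B[j]=36 take 19 → i++
[i=9,j=0] A[i]=21<=B[j]=36 take 21 → i++
[i=10,j=0] A[i]=22<=B[j]=36 take 22 → i++
[i=11,j=0] A[i]=24<=B[j]=36 take 24 → i++
[i=12,j=0] A[i]=26<=B[j]=36 take 26 → i++
[i=13,j=0] A[i]=28<=B[j]=36 take 28 → i++
[i=14,j=0] A[i]=30<=B[j]=36 take 30 → i++
[i=15,j=0] A[i]=31<=B[j]=36 take 31 → i++
[i=16,j=0] A[i]=37>B[j]=36 take 36 → j++
[i=16,j=1] A[i]=37<=B[j]=37 take 37 → i++
[i=17,j=1] A done, take B[j]=37 → j++
[i=17,j=2] A done, take B[j]=38 → j++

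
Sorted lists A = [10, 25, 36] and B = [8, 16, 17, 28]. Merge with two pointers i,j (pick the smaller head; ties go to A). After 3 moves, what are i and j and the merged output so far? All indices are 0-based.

i=1, j=2, merged so far=[8, 10, 16]

[i=0,j=0] A[i]=10>B[j]=8 take 8 → j++
[i=0,j=1] A[i]=10<=B[j]=16 take 10 → i++
[i=1,j=1] A[i]=25>B[j]=16 take 16 → j++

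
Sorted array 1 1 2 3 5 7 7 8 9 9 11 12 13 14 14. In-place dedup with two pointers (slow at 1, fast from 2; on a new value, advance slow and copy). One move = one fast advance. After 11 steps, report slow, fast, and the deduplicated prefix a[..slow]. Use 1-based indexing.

slow=1 fast=2: a[fast]=1=a[slow] dup, fast++
slow=1 fast=3: a[fast]=2≠a[slow]=1 write a[2]=2, slow++,fast++
slow=2 fast=4: a[fast]=3≠a[slow]=2 write a[3]=3, slow++,fast++
slow=3 fast=5: a[fast]=5≠a[slow]=3 write a[4]=5, slow++,fast++
slow=4 fast=6: a[fast]=7≠a[slow]=5 write a[5]=7, slow++,fast++
slow=5 fast=7: a[fast]=7=a[slow] dup, fast++
slow=5 fast=8: a[fast]=8≠a[slow]=7 write a[6]=8, slow++,fast++
slow=6 fast=9: a[fast]=9≠a[slow]=8 write a[7]=9, slow++,fast++
slow=7 fast=10: a[fast]=9=a[slow] dup, fast++
slow=7 fast=11: a[fast]=11≠a[slow]=9 write a[8]=11, slow++,fast++
slow=8 fast=12: a[fast]=12≠a[slow]=11 write a[9]=12, slow++,fast++

slow=9, fast=13, prefix=[1, 2, 3, 5, 7, 8, 9, 11, 12]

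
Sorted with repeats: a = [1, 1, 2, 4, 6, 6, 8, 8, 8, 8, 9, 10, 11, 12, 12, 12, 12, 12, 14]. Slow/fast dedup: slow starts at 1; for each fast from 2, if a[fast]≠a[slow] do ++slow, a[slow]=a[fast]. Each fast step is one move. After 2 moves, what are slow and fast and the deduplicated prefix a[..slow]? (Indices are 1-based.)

slow=1 fast=2: a[fast]=1=a[slow] dup, fast++
slow=1 fast=3: a[fast]=2≠a[slow]=1 write a[2]=2, slow++,fast++

slow=2, fast=4, prefix=[1, 2]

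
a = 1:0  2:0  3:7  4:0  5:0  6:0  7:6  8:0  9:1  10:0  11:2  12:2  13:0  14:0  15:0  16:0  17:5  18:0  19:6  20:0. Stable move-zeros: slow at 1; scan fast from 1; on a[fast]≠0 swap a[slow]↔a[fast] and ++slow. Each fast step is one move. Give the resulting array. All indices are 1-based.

[7, 6, 1, 2, 2, 5, 6, 0, 0, 0, 0, 0, 0, 0, 0, 0, 0, 0, 0, 0]

(s=1,f=1) a[fast]=0 → fast++
(s=1,f=2) a[fast]=0 → fast++
(s=1,f=3) a[fast]=7≠0 swap→a[1]=7 → slow++,fast++
(s=2,f=4) a[fast]=0 → fast++
(s=2,f=5) a[fast]=0 → fast++
(s=2,f=6) a[fast]=0 → fast++
(s=2,f=7) a[fast]=6≠0 swap→a[2]=6 → slow++,fast++
(s=3,f=8) a[fast]=0 → fast++
(s=3,f=9) a[fast]=1≠0 swap→a[3]=1 → slow++,fast++
(s=4,f=10) a[fast]=0 → fast++
(s=4,f=11) a[fast]=2≠0 swap→a[4]=2 → slow++,fast++
(s=5,f=12) a[fast]=2≠0 swap→a[5]=2 → slow++,fast++
(s=6,f=13) a[fast]=0 → fast++
(s=6,f=14) a[fast]=0 → fast++
(s=6,f=15) a[fast]=0 → fast++
(s=6,f=16) a[fast]=0 → fast++
(s=6,f=17) a[fast]=5≠0 swap→a[6]=5 → slow++,fast++
(s=7,f=18) a[fast]=0 → fast++
(s=7,f=19) a[fast]=6≠0 swap→a[7]=6 → slow++,fast++
(s=8,f=20) a[fast]=0 → fast++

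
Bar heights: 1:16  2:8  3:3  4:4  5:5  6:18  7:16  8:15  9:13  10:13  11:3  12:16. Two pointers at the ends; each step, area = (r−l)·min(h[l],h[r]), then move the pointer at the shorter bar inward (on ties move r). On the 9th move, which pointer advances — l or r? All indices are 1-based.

[1,12] min(16,16)*11=176 best=176 * → r--
[1,11] min(16,3)*10=30 best=176 → r--
[1,10] min(16,13)*9=117 best=176 → r--
[1,9] min(16,13)*8=104 best=176 → r--
[1,8] min(16,15)*7=105 best=176 → r--
[1,7] min(16,16)*6=96 best=176 → r--
[1,6] min(16,18)*5=80 best=176 → l++
[2,6] min(8,18)*4=32 best=176 → l++
[3,6] min(3,18)*3=9 best=176 → l++

l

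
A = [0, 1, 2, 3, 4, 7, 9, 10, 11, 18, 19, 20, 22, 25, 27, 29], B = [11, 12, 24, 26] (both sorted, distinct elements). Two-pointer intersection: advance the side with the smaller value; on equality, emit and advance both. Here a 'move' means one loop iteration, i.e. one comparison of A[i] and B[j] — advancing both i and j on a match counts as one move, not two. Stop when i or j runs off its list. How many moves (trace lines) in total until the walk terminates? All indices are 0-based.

17 moves

i=0 j=0: 0<11, i++
i=1 j=0: 1<11, i++
i=2 j=0: 2<11, i++
i=3 j=0: 3<11, i++
i=4 j=0: 4<11, i++
i=5 j=0: 7<11, i++
i=6 j=0: 9<11, i++
i=7 j=0: 10<11, i++
i=8 j=0: 11==11 emit, i++,j++
i=9 j=1: 18>12, j++
i=9 j=2: 18<24, i++
i=10 j=2: 19<24, i++
i=11 j=2: 20<24, i++
i=12 j=2: 22<24, i++
i=13 j=2: 25>24, j++
i=13 j=3: 25<26, i++
i=14 j=3: 27>26, j++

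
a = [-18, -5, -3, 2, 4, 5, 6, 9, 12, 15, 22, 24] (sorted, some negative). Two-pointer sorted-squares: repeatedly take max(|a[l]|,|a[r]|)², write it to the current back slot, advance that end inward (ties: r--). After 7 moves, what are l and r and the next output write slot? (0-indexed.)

l=0 r=11: |-18|<=|24| out[11]=576, r--
l=0 r=10: |-18|<=|22| out[10]=484, r--
l=0 r=9: |-18|>|15| out[9]=324, l++
l=1 r=9: |-5|<=|15| out[8]=225, r--
l=1 r=8: |-5|<=|12| out[7]=144, r--
l=1 r=7: |-5|<=|9| out[6]=81, r--
l=1 r=6: |-5|<=|6| out[5]=36, r--

l=1, r=5, next write slot=4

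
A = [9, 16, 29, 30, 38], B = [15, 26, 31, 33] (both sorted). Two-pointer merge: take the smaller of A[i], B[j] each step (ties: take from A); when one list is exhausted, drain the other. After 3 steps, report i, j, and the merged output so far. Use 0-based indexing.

i=2, j=1, merged so far=[9, 15, 16]

[i=0,j=0] A[i]=9<=B[j]=15 take 9 → i++
[i=1,j=0] A[i]=16>B[j]=15 take 15 → j++
[i=1,j=1] A[i]=16<=B[j]=26 take 16 → i++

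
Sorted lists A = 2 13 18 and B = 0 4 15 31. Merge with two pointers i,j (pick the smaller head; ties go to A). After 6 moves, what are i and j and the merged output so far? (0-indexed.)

i=0 j=0: A[i]=2>B[j]=0 take 0, j++
i=0 j=1: A[i]=2<=B[j]=4 take 2, i++
i=1 j=1: A[i]=13>B[j]=4 take 4, j++
i=1 j=2: A[i]=13<=B[j]=15 take 13, i++
i=2 j=2: A[i]=18>B[j]=15 take 15, j++
i=2 j=3: A[i]=18<=B[j]=31 take 18, i++

i=3, j=3, merged so far=[0, 2, 4, 13, 15, 18]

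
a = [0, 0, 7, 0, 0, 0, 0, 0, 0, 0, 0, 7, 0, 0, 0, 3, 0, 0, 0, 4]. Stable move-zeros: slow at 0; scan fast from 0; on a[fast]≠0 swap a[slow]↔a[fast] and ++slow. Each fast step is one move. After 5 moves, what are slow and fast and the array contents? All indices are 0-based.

slow=0 fast=0: a[fast]=0, fast++
slow=0 fast=1: a[fast]=0, fast++
slow=0 fast=2: a[fast]=7≠0 swap→a[0]=7, slow++,fast++
slow=1 fast=3: a[fast]=0, fast++
slow=1 fast=4: a[fast]=0, fast++

slow=1, fast=5, a=[7, 0, 0, 0, 0, 0, 0, 0, 0, 0, 0, 7, 0, 0, 0, 3, 0, 0, 0, 4]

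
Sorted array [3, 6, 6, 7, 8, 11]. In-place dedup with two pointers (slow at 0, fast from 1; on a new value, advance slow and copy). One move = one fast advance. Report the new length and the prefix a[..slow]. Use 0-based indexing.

length 5; prefix = [3, 6, 7, 8, 11]

slow=0 fast=1: a[fast]=6≠a[slow]=3 write a[1]=6, slow++,fast++
slow=1 fast=2: a[fast]=6=a[slow] dup, fast++
slow=1 fast=3: a[fast]=7≠a[slow]=6 write a[2]=7, slow++,fast++
slow=2 fast=4: a[fast]=8≠a[slow]=7 write a[3]=8, slow++,fast++
slow=3 fast=5: a[fast]=11≠a[slow]=8 write a[4]=11, slow++,fast++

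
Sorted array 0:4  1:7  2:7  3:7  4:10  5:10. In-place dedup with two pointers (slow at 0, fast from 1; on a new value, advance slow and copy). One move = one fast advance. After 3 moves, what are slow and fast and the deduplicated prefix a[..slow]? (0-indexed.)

(s=0,f=1) a[fast]=7≠a[slow]=4 write a[1]=7 → slow++,fast++
(s=1,f=2) a[fast]=7=a[slow] dup → fast++
(s=1,f=3) a[fast]=7=a[slow] dup → fast++

slow=1, fast=4, prefix=[4, 7]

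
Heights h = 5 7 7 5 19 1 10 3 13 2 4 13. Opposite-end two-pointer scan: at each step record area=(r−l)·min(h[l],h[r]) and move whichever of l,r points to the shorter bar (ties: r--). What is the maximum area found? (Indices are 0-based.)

max area = 91

[0,11] min(5,13)*11=55 best=55 * → l++
[1,11] min(7,13)*10=70 best=70 * → l++
[2,11] min(7,13)*9=63 best=70 → l++
[3,11] min(5,13)*8=40 best=70 → l++
[4,11] min(19,13)*7=91 best=91 * → r--
[4,10] min(19,4)*6=24 best=91 → r--
[4,9] min(19,2)*5=10 best=91 → r--
[4,8] min(19,13)*4=52 best=91 → r--
[4,7] min(19,3)*3=9 best=91 → r--
[4,6] min(19,10)*2=20 best=91 → r--
[4,5] min(19,1)*1=1 best=91 → r--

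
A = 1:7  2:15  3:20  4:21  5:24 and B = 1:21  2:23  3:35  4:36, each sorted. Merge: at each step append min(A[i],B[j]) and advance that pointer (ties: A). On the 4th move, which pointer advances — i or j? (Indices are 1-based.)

i

i=1 j=1: A[i]=7<=B[j]=21 take 7, i++
i=2 j=1: A[i]=15<=B[j]=21 take 15, i++
i=3 j=1: A[i]=20<=B[j]=21 take 20, i++
i=4 j=1: A[i]=21<=B[j]=21 take 21, i++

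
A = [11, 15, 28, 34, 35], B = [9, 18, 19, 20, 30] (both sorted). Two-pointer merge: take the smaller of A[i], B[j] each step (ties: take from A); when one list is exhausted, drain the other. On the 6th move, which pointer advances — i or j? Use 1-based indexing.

i=1 j=1: A[i]=11>B[j]=9 take 9, j++
i=1 j=2: A[i]=11<=B[j]=18 take 11, i++
i=2 j=2: A[i]=15<=B[j]=18 take 15, i++
i=3 j=2: A[i]=28>B[j]=18 take 18, j++
i=3 j=3: A[i]=28>B[j]=19 take 19, j++
i=3 j=4: A[i]=28>B[j]=20 take 20, j++

j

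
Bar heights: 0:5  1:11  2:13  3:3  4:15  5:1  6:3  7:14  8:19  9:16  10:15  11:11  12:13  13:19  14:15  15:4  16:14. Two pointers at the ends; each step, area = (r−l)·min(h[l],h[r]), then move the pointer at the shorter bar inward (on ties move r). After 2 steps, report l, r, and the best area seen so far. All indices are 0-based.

l=2, r=16, best area=165

l=0 r=16: min(5,14)*16=80 best=80 *, l++
l=1 r=16: min(11,14)*15=165 best=165 *, l++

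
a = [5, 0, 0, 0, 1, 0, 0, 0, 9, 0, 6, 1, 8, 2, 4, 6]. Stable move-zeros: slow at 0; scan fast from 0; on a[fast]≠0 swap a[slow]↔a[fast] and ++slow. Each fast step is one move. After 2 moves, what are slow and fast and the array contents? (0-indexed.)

slow=1, fast=2, a=[5, 0, 0, 0, 1, 0, 0, 0, 9, 0, 6, 1, 8, 2, 4, 6]

slow=0 fast=0: a[fast]=5≠0 swap→a[0]=5, slow++,fast++
slow=1 fast=1: a[fast]=0, fast++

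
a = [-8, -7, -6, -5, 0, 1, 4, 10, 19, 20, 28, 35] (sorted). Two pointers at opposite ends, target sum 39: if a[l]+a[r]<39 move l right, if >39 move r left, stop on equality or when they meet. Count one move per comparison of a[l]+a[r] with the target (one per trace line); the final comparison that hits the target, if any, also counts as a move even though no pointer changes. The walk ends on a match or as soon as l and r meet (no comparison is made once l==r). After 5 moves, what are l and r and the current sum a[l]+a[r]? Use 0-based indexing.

l=5, r=11, sum=36

l=0 r=11: -8+35=27 <39, l++
l=1 r=11: -7+35=28 <39, l++
l=2 r=11: -6+35=29 <39, l++
l=3 r=11: -5+35=30 <39, l++
l=4 r=11: 0+35=35 <39, l++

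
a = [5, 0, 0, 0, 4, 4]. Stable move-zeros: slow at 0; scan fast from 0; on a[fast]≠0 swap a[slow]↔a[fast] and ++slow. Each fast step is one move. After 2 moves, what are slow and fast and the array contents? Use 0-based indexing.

slow=0 fast=0: a[fast]=5≠0 swap→a[0]=5, slow++,fast++
slow=1 fast=1: a[fast]=0, fast++

slow=1, fast=2, a=[5, 0, 0, 0, 4, 4]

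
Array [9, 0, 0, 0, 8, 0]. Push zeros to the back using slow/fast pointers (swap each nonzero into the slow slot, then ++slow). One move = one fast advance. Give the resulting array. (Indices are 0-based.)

(s=0,f=0) a[fast]=9≠0 swap→a[0]=9 → slow++,fast++
(s=1,f=1) a[fast]=0 → fast++
(s=1,f=2) a[fast]=0 → fast++
(s=1,f=3) a[fast]=0 → fast++
(s=1,f=4) a[fast]=8≠0 swap→a[1]=8 → slow++,fast++
(s=2,f=5) a[fast]=0 → fast++

[9, 8, 0, 0, 0, 0]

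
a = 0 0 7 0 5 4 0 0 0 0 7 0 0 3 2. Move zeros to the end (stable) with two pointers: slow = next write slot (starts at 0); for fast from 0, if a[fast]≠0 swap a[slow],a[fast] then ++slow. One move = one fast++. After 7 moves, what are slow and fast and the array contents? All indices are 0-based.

slow=0 fast=0: a[fast]=0, fast++
slow=0 fast=1: a[fast]=0, fast++
slow=0 fast=2: a[fast]=7≠0 swap→a[0]=7, slow++,fast++
slow=1 fast=3: a[fast]=0, fast++
slow=1 fast=4: a[fast]=5≠0 swap→a[1]=5, slow++,fast++
slow=2 fast=5: a[fast]=4≠0 swap→a[2]=4, slow++,fast++
slow=3 fast=6: a[fast]=0, fast++

slow=3, fast=7, a=[7, 5, 4, 0, 0, 0, 0, 0, 0, 0, 7, 0, 0, 3, 2]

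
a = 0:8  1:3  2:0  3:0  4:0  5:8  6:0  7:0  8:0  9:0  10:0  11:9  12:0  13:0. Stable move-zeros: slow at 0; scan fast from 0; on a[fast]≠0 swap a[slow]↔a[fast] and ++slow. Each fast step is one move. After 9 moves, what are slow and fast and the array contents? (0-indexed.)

(s=0,f=0) a[fast]=8≠0 swap→a[0]=8 → slow++,fast++
(s=1,f=1) a[fast]=3≠0 swap→a[1]=3 → slow++,fast++
(s=2,f=2) a[fast]=0 → fast++
(s=2,f=3) a[fast]=0 → fast++
(s=2,f=4) a[fast]=0 → fast++
(s=2,f=5) a[fast]=8≠0 swap→a[2]=8 → slow++,fast++
(s=3,f=6) a[fast]=0 → fast++
(s=3,f=7) a[fast]=0 → fast++
(s=3,f=8) a[fast]=0 → fast++

slow=3, fast=9, a=[8, 3, 8, 0, 0, 0, 0, 0, 0, 0, 0, 9, 0, 0]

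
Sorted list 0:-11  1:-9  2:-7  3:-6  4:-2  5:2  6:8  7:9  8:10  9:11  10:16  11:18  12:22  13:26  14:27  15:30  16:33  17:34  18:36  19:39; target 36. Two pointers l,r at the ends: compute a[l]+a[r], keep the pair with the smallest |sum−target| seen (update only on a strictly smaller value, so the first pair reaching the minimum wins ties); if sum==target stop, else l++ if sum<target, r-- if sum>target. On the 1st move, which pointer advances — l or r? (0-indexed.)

l

[0,19] -11+39=28 d=8 * → l++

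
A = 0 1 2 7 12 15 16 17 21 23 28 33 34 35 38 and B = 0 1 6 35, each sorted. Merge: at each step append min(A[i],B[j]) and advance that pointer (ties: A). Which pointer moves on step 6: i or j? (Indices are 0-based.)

i=0 j=0: A[i]=0<=B[j]=0 take 0, i++
i=1 j=0: A[i]=1>B[j]=0 take 0, j++
i=1 j=1: A[i]=1<=B[j]=1 take 1, i++
i=2 j=1: A[i]=2>B[j]=1 take 1, j++
i=2 j=2: A[i]=2<=B[j]=6 take 2, i++
i=3 j=2: A[i]=7>B[j]=6 take 6, j++

j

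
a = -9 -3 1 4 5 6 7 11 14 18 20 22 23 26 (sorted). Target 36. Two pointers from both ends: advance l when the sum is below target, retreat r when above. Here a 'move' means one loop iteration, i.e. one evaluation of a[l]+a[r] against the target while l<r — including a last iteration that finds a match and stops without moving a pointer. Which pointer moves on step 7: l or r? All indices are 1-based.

[1,14] -9+26=17 <36 → l++
[2,14] -3+26=23 <36 → l++
[3,14] 1+26=27 <36 → l++
[4,14] 4+26=30 <36 → l++
[5,14] 5+26=31 <36 → l++
[6,14] 6+26=32 <36 → l++
[7,14] 7+26=33 <36 → l++

l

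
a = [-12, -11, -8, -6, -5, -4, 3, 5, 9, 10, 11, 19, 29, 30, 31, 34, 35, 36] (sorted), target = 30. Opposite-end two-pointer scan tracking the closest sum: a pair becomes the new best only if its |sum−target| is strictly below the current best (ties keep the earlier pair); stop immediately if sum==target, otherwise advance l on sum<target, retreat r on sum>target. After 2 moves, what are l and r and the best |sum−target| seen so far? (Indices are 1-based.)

l=3, r=18, best |Δ|=5

[1,18] -12+36=24 d=6 * → l++
[2,18] -11+36=25 d=5 * → l++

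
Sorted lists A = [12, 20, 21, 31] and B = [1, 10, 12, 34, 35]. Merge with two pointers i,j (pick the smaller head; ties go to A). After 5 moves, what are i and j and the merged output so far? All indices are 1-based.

i=3, j=4, merged so far=[1, 10, 12, 12, 20]

i=1 j=1: A[i]=12>B[j]=1 take 1, j++
i=1 j=2: A[i]=12>B[j]=10 take 10, j++
i=1 j=3: A[i]=12<=B[j]=12 take 12, i++
i=2 j=3: A[i]=20>B[j]=12 take 12, j++
i=2 j=4: A[i]=20<=B[j]=34 take 20, i++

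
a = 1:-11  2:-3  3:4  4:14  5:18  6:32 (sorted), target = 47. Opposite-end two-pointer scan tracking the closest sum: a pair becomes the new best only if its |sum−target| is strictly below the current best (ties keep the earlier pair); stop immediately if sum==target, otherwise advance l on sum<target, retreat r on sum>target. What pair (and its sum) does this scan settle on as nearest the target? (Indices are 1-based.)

l=1 r=6: -11+32=21 d=26 *, l++
l=2 r=6: -3+32=29 d=18 *, l++
l=3 r=6: 4+32=36 d=11 *, l++
l=4 r=6: 14+32=46 d=1 *, l++
l=5 r=6: 18+32=50 d=3, r--

pair (14, 32) with sum 46 (|Δ|=1)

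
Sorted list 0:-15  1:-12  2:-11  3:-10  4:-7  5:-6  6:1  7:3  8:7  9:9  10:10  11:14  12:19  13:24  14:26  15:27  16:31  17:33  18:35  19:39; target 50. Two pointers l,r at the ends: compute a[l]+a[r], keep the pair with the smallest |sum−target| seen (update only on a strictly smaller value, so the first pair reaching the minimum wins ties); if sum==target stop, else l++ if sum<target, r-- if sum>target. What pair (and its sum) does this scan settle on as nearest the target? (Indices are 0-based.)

l=0 r=19: -15+39=24 d=26 *, l++
l=1 r=19: -12+39=27 d=23 *, l++
l=2 r=19: -11+39=28 d=22 *, l++
l=3 r=19: -10+39=29 d=21 *, l++
l=4 r=19: -7+39=32 d=18 *, l++
l=5 r=19: -6+39=33 d=17 *, l++
l=6 r=19: 1+39=40 d=10 *, l++
l=7 r=19: 3+39=42 d=8 *, l++
l=8 r=19: 7+39=46 d=4 *, l++
l=9 r=19: 9+39=48 d=2 *, l++
l=10 r=19: 10+39=49 d=1 *, l++
l=11 r=19: 14+39=53 d=3, r--
l=11 r=18: 14+35=49 d=1, l++
l=12 r=18: 19+35=54 d=4, r--
l=12 r=17: 19+33=52 d=2, r--
l=12 r=16: 19+31=50 d=0 *, stop

pair (19, 31) with sum 50 (|Δ|=0)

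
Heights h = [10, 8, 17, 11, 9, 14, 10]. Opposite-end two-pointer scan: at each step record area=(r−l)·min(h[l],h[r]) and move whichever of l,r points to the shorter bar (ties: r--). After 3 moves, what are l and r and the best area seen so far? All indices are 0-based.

l=2, r=5, best area=60

[0,6] min(10,10)*6=60 best=60 * → r--
[0,5] min(10,14)*5=50 best=60 → l++
[1,5] min(8,14)*4=32 best=60 → l++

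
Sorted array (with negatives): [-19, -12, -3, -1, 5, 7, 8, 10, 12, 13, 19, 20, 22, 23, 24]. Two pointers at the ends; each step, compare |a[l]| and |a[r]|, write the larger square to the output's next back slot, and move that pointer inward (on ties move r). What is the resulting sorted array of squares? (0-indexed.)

l=0 r=14: |-19|<=|24| out[14]=576, r--
l=0 r=13: |-19|<=|23| out[13]=529, r--
l=0 r=12: |-19|<=|22| out[12]=484, r--
l=0 r=11: |-19|<=|20| out[11]=400, r--
l=0 r=10: |-19|<=|19| out[10]=361, r--
l=0 r=9: |-19|>|13| out[9]=361, l++
l=1 r=9: |-12|<=|13| out[8]=169, r--
l=1 r=8: |-12|<=|12| out[7]=144, r--
l=1 r=7: |-12|>|10| out[6]=144, l++
l=2 r=7: |-3|<=|10| out[5]=100, r--
l=2 r=6: |-3|<=|8| out[4]=64, r--
l=2 r=5: |-3|<=|7| out[3]=49, r--
l=2 r=4: |-3|<=|5| out[2]=25, r--
l=2 r=3: |-3|>|-1| out[1]=9, l++
l=3 r=3: |-1|<=|-1| out[0]=1, r--

[1, 9, 25, 49, 64, 100, 144, 144, 169, 361, 361, 400, 484, 529, 576]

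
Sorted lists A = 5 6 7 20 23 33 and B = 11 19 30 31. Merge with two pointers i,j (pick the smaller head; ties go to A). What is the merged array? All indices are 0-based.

[5, 6, 7, 11, 19, 20, 23, 30, 31, 33]

[i=0,j=0] A[i]=5<=B[j]=11 take 5 → i++
[i=1,j=0] A[i]=6<=B[j]=11 take 6 → i++
[i=2,j=0] A[i]=7<=B[j]=11 take 7 → i++
[i=3,j=0] A[i]=20>B[j]=11 take 11 → j++
[i=3,j=1] A[i]=20>B[j]=19 take 19 → j++
[i=3,j=2] A[i]=20<=B[j]=30 take 20 → i++
[i=4,j=2] A[i]=23<=B[j]=30 take 23 → i++
[i=5,j=2] A[i]=33>B[j]=30 take 30 → j++
[i=5,j=3] A[i]=33>B[j]=31 take 31 → j++
[i=5,j=4] B done, take A[i]=33 → i++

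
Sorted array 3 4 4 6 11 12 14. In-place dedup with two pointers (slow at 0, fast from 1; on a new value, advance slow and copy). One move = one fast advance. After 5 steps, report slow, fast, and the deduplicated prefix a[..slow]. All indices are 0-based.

slow=4, fast=6, prefix=[3, 4, 6, 11, 12]

slow=0 fast=1: a[fast]=4≠a[slow]=3 write a[1]=4, slow++,fast++
slow=1 fast=2: a[fast]=4=a[slow] dup, fast++
slow=1 fast=3: a[fast]=6≠a[slow]=4 write a[2]=6, slow++,fast++
slow=2 fast=4: a[fast]=11≠a[slow]=6 write a[3]=11, slow++,fast++
slow=3 fast=5: a[fast]=12≠a[slow]=11 write a[4]=12, slow++,fast++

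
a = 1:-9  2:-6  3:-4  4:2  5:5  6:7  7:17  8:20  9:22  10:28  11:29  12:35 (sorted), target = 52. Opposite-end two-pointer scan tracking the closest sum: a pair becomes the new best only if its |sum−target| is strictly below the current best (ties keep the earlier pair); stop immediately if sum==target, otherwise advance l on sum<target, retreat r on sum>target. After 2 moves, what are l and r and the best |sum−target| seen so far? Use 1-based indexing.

l=3, r=12, best |Δ|=23

l=1 r=12: -9+35=26 d=26 *, l++
l=2 r=12: -6+35=29 d=23 *, l++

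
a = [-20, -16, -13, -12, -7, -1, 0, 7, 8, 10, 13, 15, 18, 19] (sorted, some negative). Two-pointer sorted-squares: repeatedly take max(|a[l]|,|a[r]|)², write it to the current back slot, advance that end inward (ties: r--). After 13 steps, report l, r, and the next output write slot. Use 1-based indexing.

[1,14] |-20|>|19| out[14]=400 → l++
[2,14] |-16|<=|19| out[13]=361 → r--
[2,13] |-16|<=|18| out[12]=324 → r--
[2,12] |-16|>|15| out[11]=256 → l++
[3,12] |-13|<=|15| out[10]=225 → r--
[3,11] |-13|<=|13| out[9]=169 → r--
[3,10] |-13|>|10| out[8]=169 → l++
[4,10] |-12|>|10| out[7]=144 → l++
[5,10] |-7|<=|10| out[6]=100 → r--
[5,9] |-7|<=|8| out[5]=64 → r--
[5,8] |-7|<=|7| out[4]=49 → r--
[5,7] |-7|>|0| out[3]=49 → l++
[6,7] |-1|>|0| out[2]=1 → l++

l=7, r=7, next write slot=1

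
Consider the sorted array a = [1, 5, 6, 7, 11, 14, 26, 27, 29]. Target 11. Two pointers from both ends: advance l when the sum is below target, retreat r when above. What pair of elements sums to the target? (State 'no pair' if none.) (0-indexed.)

(5, 6)

l=0 r=8: 1+29=30 >11, r--
l=0 r=7: 1+27=28 >11, r--
l=0 r=6: 1+26=27 >11, r--
l=0 r=5: 1+14=15 >11, r--
l=0 r=4: 1+11=12 >11, r--
l=0 r=3: 1+7=8 <11, l++
l=1 r=3: 5+7=12 >11, r--
l=1 r=2: 5+6=11, found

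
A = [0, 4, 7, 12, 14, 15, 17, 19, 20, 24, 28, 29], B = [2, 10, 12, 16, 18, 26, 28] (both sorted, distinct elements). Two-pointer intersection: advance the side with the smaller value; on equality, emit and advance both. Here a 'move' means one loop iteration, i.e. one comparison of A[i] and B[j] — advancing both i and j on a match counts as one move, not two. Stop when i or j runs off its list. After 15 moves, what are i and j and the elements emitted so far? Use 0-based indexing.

i=10, j=6, emitted=[12]

i=0 j=0: 0<2, i++
i=1 j=0: 4>2, j++
i=1 j=1: 4<10, i++
i=2 j=1: 7<10, i++
i=3 j=1: 12>10, j++
i=3 j=2: 12==12 emit, i++,j++
i=4 j=3: 14<16, i++
i=5 j=3: 15<16, i++
i=6 j=3: 17>16, j++
i=6 j=4: 17<18, i++
i=7 j=4: 19>18, j++
i=7 j=5: 19<26, i++
i=8 j=5: 20<26, i++
i=9 j=5: 24<26, i++
i=10 j=5: 28>26, j++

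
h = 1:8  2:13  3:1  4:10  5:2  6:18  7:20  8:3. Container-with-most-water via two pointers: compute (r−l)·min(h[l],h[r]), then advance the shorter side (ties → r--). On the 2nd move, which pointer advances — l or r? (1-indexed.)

l

l=1 r=8: min(8,3)*7=21 best=21 *, r--
l=1 r=7: min(8,20)*6=48 best=48 *, l++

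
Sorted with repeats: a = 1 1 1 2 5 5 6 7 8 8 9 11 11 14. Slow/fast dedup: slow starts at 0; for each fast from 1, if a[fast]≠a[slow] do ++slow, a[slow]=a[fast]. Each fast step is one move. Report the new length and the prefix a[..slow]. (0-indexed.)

slow=0 fast=1: a[fast]=1=a[slow] dup, fast++
slow=0 fast=2: a[fast]=1=a[slow] dup, fast++
slow=0 fast=3: a[fast]=2≠a[slow]=1 write a[1]=2, slow++,fast++
slow=1 fast=4: a[fast]=5≠a[slow]=2 write a[2]=5, slow++,fast++
slow=2 fast=5: a[fast]=5=a[slow] dup, fast++
slow=2 fast=6: a[fast]=6≠a[slow]=5 write a[3]=6, slow++,fast++
slow=3 fast=7: a[fast]=7≠a[slow]=6 write a[4]=7, slow++,fast++
slow=4 fast=8: a[fast]=8≠a[slow]=7 write a[5]=8, slow++,fast++
slow=5 fast=9: a[fast]=8=a[slow] dup, fast++
slow=5 fast=10: a[fast]=9≠a[slow]=8 write a[6]=9, slow++,fast++
slow=6 fast=11: a[fast]=11≠a[slow]=9 write a[7]=11, slow++,fast++
slow=7 fast=12: a[fast]=11=a[slow] dup, fast++
slow=7 fast=13: a[fast]=14≠a[slow]=11 write a[8]=14, slow++,fast++

length 9; prefix = [1, 2, 5, 6, 7, 8, 9, 11, 14]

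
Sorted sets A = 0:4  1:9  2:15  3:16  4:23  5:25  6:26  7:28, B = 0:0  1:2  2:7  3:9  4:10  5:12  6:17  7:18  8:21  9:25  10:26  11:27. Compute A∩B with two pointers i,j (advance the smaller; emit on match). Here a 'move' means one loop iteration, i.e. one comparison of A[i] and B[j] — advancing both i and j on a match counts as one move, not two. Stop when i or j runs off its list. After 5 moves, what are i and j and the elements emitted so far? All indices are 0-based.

i=2, j=4, emitted=[9]

i=0 j=0: 4>0, j++
i=0 j=1: 4>2, j++
i=0 j=2: 4<7, i++
i=1 j=2: 9>7, j++
i=1 j=3: 9==9 emit, i++,j++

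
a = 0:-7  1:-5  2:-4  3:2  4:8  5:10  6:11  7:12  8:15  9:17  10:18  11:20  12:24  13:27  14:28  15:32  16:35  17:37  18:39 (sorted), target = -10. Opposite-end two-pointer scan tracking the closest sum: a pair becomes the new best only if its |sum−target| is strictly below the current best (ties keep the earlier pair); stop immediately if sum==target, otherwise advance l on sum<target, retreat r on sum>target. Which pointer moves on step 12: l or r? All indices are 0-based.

l=0 r=18: -7+39=32 d=42 *, r--
l=0 r=17: -7+37=30 d=40 *, r--
l=0 r=16: -7+35=28 d=38 *, r--
l=0 r=15: -7+32=25 d=35 *, r--
l=0 r=14: -7+28=21 d=31 *, r--
l=0 r=13: -7+27=20 d=30 *, r--
l=0 r=12: -7+24=17 d=27 *, r--
l=0 r=11: -7+20=13 d=23 *, r--
l=0 r=10: -7+18=11 d=21 *, r--
l=0 r=9: -7+17=10 d=20 *, r--
l=0 r=8: -7+15=8 d=18 *, r--
l=0 r=7: -7+12=5 d=15 *, r--

r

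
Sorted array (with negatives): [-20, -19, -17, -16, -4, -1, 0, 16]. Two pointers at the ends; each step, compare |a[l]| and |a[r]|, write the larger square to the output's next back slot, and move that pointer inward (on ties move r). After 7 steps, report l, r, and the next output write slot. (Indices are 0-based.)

[0,7] |-20|>|16| out[7]=400 → l++
[1,7] |-19|>|16| out[6]=361 → l++
[2,7] |-17|>|16| out[5]=289 → l++
[3,7] |-16|<=|16| out[4]=256 → r--
[3,6] |-16|>|0| out[3]=256 → l++
[4,6] |-4|>|0| out[2]=16 → l++
[5,6] |-1|>|0| out[1]=1 → l++

l=6, r=6, next write slot=0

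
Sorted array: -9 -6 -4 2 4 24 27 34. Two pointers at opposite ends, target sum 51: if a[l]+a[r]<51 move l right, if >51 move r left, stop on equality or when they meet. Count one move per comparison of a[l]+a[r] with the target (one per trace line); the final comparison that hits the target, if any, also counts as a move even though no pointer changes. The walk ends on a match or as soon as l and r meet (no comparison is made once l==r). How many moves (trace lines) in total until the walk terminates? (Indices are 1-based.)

l=1 r=8: -9+34=25 <51, l++
l=2 r=8: -6+34=28 <51, l++
l=3 r=8: -4+34=30 <51, l++
l=4 r=8: 2+34=36 <51, l++
l=5 r=8: 4+34=38 <51, l++
l=6 r=8: 24+34=58 >51, r--
l=6 r=7: 24+27=51, found

7 moves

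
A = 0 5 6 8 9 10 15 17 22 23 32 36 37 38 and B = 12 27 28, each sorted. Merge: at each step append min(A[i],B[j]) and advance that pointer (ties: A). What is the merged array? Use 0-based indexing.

[0, 5, 6, 8, 9, 10, 12, 15, 17, 22, 23, 27, 28, 32, 36, 37, 38]

i=0 j=0: A[i]=0<=B[j]=12 take 0, i++
i=1 j=0: A[i]=5<=B[j]=12 take 5, i++
i=2 j=0: A[i]=6<=B[j]=12 take 6, i++
i=3 j=0: A[i]=8<=B[j]=12 take 8, i++
i=4 j=0: A[i]=9<=B[j]=12 take 9, i++
i=5 j=0: A[i]=10<=B[j]=12 take 10, i++
i=6 j=0: A[i]=15>B[j]=12 take 12, j++
i=6 j=1: A[i]=15<=B[j]=27 take 15, i++
i=7 j=1: A[i]=17<=B[j]=27 take 17, i++
i=8 j=1: A[i]=22<=B[j]=27 take 22, i++
i=9 j=1: A[i]=23<=B[j]=27 take 23, i++
i=10 j=1: A[i]=32>B[j]=27 take 27, j++
i=10 j=2: A[i]=32>B[j]=28 take 28, j++
i=10 j=3: B done, take A[i]=32, i++
i=11 j=3: B done, take A[i]=36, i++
i=12 j=3: B done, take A[i]=37, i++
i=13 j=3: B done, take A[i]=38, i++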